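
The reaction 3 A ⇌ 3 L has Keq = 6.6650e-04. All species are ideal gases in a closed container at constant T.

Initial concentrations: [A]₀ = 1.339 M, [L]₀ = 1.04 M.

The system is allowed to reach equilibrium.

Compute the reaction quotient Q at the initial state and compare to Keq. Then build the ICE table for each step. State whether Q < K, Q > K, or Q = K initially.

Q₀ = 0.4686; Q > K (proceeds reverse)

Q₀ = 0.4686 vs Keq = 6.6650e-04 ⇒ Q>K, reverse
Step 1:
                    A           L
  init          1.339        1.04
  Δ            0.8489     -0.8489
  eq            2.188      0.1911
  solve Keq expr → x = -0.283; check Q = 6.6650e-04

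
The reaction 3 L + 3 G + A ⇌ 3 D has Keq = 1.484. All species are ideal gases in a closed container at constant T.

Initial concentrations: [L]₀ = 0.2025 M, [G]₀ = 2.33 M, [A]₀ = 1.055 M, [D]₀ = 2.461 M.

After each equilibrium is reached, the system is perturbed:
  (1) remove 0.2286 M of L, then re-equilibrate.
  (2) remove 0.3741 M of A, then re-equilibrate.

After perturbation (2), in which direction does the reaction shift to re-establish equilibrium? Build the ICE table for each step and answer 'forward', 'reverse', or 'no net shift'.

Direction: reverse

Q₀ = 134.5 vs Keq = 1.484 ⇒ Q>K, reverse
Step 1:
                   L          G          A          D
  Initial     0.2025       2.33      1.055      2.461
  Change      0.4141     0.4141      0.138    -0.4141
  Equil       0.6166      2.744      1.193      2.047
  solve Keq expr → x = -0.138; check Q = 1.484
Then remove 0.2286 M of L.
Step 2:
                   L          G          A          D
  Initial      0.388      2.744      1.193      2.047
  Change      0.1476     0.1476    0.04922    -0.1476
  Equil       0.5356      2.892      1.242      1.899
  solve Keq expr → x = -0.04922; check Q = 1.484
Then remove 0.3741 M of A.
Step 3:
                   L          G          A          D
  Initial     0.5356      2.892     0.8681      1.899
  Change     0.04267    0.04267    0.01422   -0.04267
  Equil       0.5783      2.934     0.8824      1.857
  solve Keq expr → x = -0.01422; check Q = 1.484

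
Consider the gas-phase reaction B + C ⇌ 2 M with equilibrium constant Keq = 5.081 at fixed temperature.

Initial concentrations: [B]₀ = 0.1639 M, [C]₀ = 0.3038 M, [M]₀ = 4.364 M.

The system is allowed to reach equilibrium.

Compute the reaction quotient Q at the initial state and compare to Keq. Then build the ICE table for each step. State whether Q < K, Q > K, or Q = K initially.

Q₀ = 382.5; Q > K (proceeds reverse)

Q₀ = 382.5 vs Keq = 5.081 ⇒ Q>K, reverse
Step 1:
                    B           C           M
  init         0.1639      0.3038       4.364
  Δ            0.9031      0.9031      -1.806
  eq            1.067       1.207       2.558
  solve Keq expr → x = -0.9031; check Q = 5.081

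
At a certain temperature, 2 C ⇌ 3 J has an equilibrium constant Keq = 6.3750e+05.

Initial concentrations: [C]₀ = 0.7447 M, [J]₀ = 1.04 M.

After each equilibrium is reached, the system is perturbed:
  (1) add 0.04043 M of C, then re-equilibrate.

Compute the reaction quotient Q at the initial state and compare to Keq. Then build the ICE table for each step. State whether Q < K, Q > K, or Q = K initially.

Q₀ = 2.028 vs Keq = 6.3750e+05 ⇒ Q<K, forward
Step 1:
                   C          J
  I           0.7447       1.04
  C          -0.7407      1.111
  E         0.003951      2.151
  solve Keq expr → x = 0.3704; check Q = 6.3750e+05
Then add 0.04043 M of C.
Step 2:
                   C          J
  I          0.04438      2.151
  C         -0.04026    0.06039
  E         0.004119      2.212
  solve Keq expr → x = 0.02013; check Q = 6.3750e+05

Q₀ = 2.028; Q < K (proceeds forward)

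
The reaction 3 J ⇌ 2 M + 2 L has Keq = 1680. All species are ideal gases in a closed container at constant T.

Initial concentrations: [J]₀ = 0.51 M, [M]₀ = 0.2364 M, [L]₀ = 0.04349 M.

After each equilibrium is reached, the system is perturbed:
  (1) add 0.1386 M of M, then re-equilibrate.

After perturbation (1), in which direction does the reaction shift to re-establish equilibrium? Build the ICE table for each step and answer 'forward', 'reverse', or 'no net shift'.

Direction: reverse

Q₀ = 7.9683e-04 vs Keq = 1680 ⇒ Q<K, forward
Step 1:
                    J           M           L
  I              0.51      0.2364     0.04349
  C            -0.481      0.3206      0.3206
  E           0.02904       0.557      0.3641
  solve Keq expr → x = 0.1603; check Q = 1680
Then add 0.1386 M of M.
Step 2:
                    J           M           L
  I           0.02904      0.6956      0.3641
  C          0.004364   -0.002909   -0.002909
  E            0.0334      0.6927      0.3612
  solve Keq expr → x = -0.001455; check Q = 1680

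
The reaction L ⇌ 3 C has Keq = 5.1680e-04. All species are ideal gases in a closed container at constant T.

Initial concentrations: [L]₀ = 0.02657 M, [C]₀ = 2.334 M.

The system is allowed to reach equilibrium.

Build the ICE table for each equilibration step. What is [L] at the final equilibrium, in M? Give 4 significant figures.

Q₀ = 478.5 vs Keq = 5.1680e-04 ⇒ Q>K, reverse
Step 1:
                  L         C
  init      0.02657     2.334
  Δ          0.7534     -2.26
  eq         0.7799   0.07387
  solve Keq expr → x = -0.7534; check Q = 5.1680e-04

[L]_eq = 0.7799 M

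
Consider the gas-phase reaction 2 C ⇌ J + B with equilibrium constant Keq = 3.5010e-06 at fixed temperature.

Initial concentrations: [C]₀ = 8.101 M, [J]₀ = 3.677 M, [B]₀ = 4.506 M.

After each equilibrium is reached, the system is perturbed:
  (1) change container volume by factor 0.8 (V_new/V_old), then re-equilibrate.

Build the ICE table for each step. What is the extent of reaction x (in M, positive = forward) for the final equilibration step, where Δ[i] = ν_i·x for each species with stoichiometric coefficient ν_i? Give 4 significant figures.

Q₀ = 0.2525 vs Keq = 3.5010e-06 ⇒ Q>K, reverse
Step 1:
                  C         J         B
  init        8.101     3.677     4.506
  Δ           7.352    -3.676    -3.676
  eq          15.45  0.001007      0.83
  solve Keq expr → x = -3.676; check Q = 3.5010e-06
Then change container volume by factor 0.8 (V_new/V_old).
Step 2:
                  C         J         B
  init        19.32  0.001259     1.038
  Δ               0         0         0
  eq          19.32  0.001259     1.038
  solve Keq expr → x = 0; check Q = 3.5010e-06

x = 0 M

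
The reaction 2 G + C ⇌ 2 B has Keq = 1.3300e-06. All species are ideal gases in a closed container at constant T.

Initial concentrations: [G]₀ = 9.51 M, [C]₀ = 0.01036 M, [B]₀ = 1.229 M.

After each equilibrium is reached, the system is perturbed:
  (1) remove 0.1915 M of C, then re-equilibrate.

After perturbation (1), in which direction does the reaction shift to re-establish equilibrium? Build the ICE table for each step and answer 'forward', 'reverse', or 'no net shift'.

Direction: reverse

Q₀ = 1.612 vs Keq = 1.3300e-06 ⇒ Q>K, reverse
Step 1:
                  G         C         B
  I            9.51   0.01036     1.229
  C           1.219    0.6096    -1.219
  E           10.73      0.62  0.009743
  solve Keq expr → x = -0.6096; check Q = 1.3300e-06
Then remove 0.1915 M of C.
Step 2:
                  G         C         B
  I           10.73    0.4285  0.009743
  C        0.001634 8.1715e-04 -0.001634
  E           10.73    0.4293  0.008109
  solve Keq expr → x = -8.1715e-04; check Q = 1.3300e-06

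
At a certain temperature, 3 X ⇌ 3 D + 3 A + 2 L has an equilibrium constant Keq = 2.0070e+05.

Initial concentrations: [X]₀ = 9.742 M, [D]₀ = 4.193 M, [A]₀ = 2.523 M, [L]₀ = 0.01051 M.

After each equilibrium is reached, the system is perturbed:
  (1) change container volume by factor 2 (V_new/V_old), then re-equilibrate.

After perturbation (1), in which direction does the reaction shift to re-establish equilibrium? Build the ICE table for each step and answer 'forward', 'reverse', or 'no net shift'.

Q₀ = 1.4144e-04 vs Keq = 2.0070e+05 ⇒ Q<K, forward
Step 1:
                    X           D           A           L
  I             9.742       4.193       2.523     0.01051
  C            -5.998       5.998       5.998       3.999
  E             3.744       10.19       8.521       4.009
  solve Keq expr → x = 1.999; check Q = 2.0070e+05
Then change container volume by factor 2 (V_new/V_old).
Step 2:
                    X           D           A           L
  I             1.872       5.096       4.261       2.005
  C           -0.8812      0.8812      0.8812      0.5875
  E            0.9905       5.977       5.142       2.592
  solve Keq expr → x = 0.2937; check Q = 2.0070e+05

Direction: forward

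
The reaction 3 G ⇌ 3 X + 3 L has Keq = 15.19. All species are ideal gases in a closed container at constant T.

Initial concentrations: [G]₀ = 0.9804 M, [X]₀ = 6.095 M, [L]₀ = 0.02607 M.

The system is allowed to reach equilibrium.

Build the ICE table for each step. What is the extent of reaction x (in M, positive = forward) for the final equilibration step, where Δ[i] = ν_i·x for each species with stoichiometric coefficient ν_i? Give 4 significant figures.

Q₀ = 0.004257 vs Keq = 15.19 ⇒ Q<K, forward
Step 1:
                  G         X         L
  init       0.9804     6.095   0.02607
  Δ         -0.2563    0.2563    0.2563
  eq         0.7241     6.351    0.2824
  solve Keq expr → x = 0.08543; check Q = 15.19

x = 0.08543 M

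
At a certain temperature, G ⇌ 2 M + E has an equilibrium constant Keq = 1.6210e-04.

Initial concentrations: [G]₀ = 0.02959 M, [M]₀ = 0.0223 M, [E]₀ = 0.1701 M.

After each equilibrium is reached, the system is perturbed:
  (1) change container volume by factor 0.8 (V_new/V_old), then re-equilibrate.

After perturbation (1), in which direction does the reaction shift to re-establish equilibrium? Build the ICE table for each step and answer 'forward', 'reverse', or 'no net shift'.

Direction: reverse

Q₀ = 0.002859 vs Keq = 1.6210e-04 ⇒ Q>K, reverse
Step 1:
                   G          M          E
  I          0.02959     0.0223     0.1701
  C          0.00808   -0.01616   -0.00808
  E          0.03767   0.006139      0.162
  solve Keq expr → x = -0.00808; check Q = 1.6210e-04
Then change container volume by factor 0.8 (V_new/V_old).
Step 2:
                   G          M          E
  I          0.04709   0.007674     0.2025
  C       7.3779e-04  -0.001476 -7.3779e-04
  E          0.04783   0.006198     0.2018
  solve Keq expr → x = -7.3779e-04; check Q = 1.6210e-04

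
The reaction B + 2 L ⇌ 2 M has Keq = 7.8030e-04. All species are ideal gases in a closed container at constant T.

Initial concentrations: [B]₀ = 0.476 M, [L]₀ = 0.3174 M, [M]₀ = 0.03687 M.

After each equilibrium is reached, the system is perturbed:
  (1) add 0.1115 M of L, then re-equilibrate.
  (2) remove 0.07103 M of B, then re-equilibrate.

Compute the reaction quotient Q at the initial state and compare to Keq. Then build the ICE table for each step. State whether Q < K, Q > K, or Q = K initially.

Q₀ = 0.02835 vs Keq = 7.8030e-04 ⇒ Q>K, reverse
Step 1:
                  B         L         M
  init        0.476    0.3174   0.03687
  Δ         0.01503   0.03007  -0.03007
  eq          0.491    0.3475  0.006801
  solve Keq expr → x = -0.01503; check Q = 7.8030e-04
Then add 0.1115 M of L.
Step 2:
                  B         L         M
  init        0.491     0.459  0.006801
  Δ       -0.001066 -0.002131  0.002131
  eq           0.49    0.4568  0.008933
  solve Keq expr → x = 0.001066; check Q = 7.8030e-04
Then remove 0.07103 M of B.
Step 3:
                  B         L         M
  init       0.4189    0.4568  0.008933
  Δ       3.2884e-04 6.5767e-04 -6.5767e-04
  eq         0.4193    0.4575  0.008275
  solve Keq expr → x = -3.2884e-04; check Q = 7.8030e-04

Q₀ = 0.02835; Q > K (proceeds reverse)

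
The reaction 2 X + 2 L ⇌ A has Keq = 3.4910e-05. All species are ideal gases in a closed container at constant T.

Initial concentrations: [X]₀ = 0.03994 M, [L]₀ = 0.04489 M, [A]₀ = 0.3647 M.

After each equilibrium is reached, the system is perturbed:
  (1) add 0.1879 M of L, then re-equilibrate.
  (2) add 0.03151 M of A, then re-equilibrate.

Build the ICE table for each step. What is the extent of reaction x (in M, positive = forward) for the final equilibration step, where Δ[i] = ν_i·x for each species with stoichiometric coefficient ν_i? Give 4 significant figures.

x = -0.0315 M

Q₀ = 1.1345e+05 vs Keq = 3.4910e-05 ⇒ Q>K, reverse
Step 1:
                    X           L           A
  init        0.03994     0.04489      0.3647
  Δ            0.7294      0.7294     -0.3647
  eq           0.7693      0.7743  1.2386e-05
  solve Keq expr → x = -0.3647; check Q = 3.4910e-05
Then add 0.1879 M of L.
Step 2:
                    X           L           A
  init         0.7693      0.9622  1.2386e-05
  Δ       -1.3480e-05 -1.3480e-05  6.7401e-06
  eq           0.7693      0.9622  1.9126e-05
  solve Keq expr → x = 6.7401e-06; check Q = 3.4910e-05
Then add 0.03151 M of A.
Step 3:
                    X           L           A
  init         0.7693      0.9622     0.03153
  Δ           0.06301     0.06301     -0.0315
  eq           0.8323       1.025  2.5416e-05
  solve Keq expr → x = -0.0315; check Q = 3.4910e-05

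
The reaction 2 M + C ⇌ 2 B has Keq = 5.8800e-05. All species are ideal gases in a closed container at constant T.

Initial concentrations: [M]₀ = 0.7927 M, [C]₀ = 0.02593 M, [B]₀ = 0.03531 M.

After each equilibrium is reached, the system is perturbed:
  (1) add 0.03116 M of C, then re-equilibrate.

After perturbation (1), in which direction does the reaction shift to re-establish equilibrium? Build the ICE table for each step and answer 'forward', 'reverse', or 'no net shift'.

Q₀ = 0.07652 vs Keq = 5.8800e-05 ⇒ Q>K, reverse
Step 1:
                    M           C           B
  init         0.7927     0.02593     0.03531
  Δ             0.034       0.017      -0.034
  eq           0.8267     0.04293    0.001313
  solve Keq expr → x = -0.017; check Q = 5.8800e-05
Then add 0.03116 M of C.
Step 2:
                    M           C           B
  init         0.8267     0.07409    0.001313
  Δ       -4.0882e-04 -2.0441e-04  4.0882e-04
  eq           0.8263     0.07388    0.001722
  solve Keq expr → x = 2.0441e-04; check Q = 5.8800e-05

Direction: forward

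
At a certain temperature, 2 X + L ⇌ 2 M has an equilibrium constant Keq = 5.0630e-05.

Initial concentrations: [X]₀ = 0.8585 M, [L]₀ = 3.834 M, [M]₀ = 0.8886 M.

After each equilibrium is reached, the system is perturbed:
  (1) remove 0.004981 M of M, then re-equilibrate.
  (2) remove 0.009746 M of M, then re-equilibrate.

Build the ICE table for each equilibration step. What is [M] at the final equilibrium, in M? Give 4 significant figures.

Q₀ = 0.2794 vs Keq = 5.0630e-05 ⇒ Q>K, reverse
Step 1:
                   X          L          M
  init        0.8585      3.834     0.8886
  Δ           0.8633     0.4316    -0.8633
  eq           1.722      4.266     0.0253
  solve Keq expr → x = -0.4316; check Q = 5.0630e-05
Then remove 0.004981 M of M.
Step 2:
                   X          L          M
  init         1.722      4.266    0.02032
  Δ        -0.004902  -0.002451   0.004902
  eq           1.717      4.263    0.02522
  solve Keq expr → x = 0.002451; check Q = 5.0630e-05
Then remove 0.009746 M of M.
Step 3:
                   X          L          M
  init         1.717      4.263    0.01548
  Δ        -0.009591  -0.004795   0.009591
  eq           1.707      4.258    0.02507
  solve Keq expr → x = 0.004795; check Q = 5.0630e-05

[M]_eq = 0.02507 M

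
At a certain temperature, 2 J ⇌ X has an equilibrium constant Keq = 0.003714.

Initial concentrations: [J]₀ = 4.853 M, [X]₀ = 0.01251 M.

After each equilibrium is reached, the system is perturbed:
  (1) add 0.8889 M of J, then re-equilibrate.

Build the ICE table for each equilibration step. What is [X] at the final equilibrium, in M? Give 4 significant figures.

Q₀ = 5.3117e-04 vs Keq = 0.003714 ⇒ Q<K, forward
Step 1:
                  J         X
  init        4.853   0.01251
  Δ           -0.14   0.06999
  eq          4.713    0.0825
  solve Keq expr → x = 0.06999; check Q = 0.003714
Then add 0.8889 M of J.
Step 2:
                  J         X
  init        5.602    0.0825
  Δ         -0.0629   0.03145
  eq          5.539    0.1139
  solve Keq expr → x = 0.03145; check Q = 0.003714

[X]_eq = 0.1139 M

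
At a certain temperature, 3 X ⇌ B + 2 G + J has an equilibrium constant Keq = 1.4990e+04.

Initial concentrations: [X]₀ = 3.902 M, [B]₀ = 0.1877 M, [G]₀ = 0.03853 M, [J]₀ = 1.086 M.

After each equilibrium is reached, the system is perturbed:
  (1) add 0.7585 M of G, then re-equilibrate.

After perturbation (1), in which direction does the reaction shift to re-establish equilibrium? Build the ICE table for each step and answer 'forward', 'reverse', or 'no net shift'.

Q₀ = 5.0937e-06 vs Keq = 1.4990e+04 ⇒ Q<K, forward
Step 1:
                   X          B          G          J
  init         3.902     0.1877    0.03853      1.086
  Δ           -3.788      1.263      2.525      1.263
  eq          0.1143       1.45      2.564      2.349
  solve Keq expr → x = 1.263; check Q = 1.4990e+04
Then add 0.7585 M of G.
Step 2:
                   X          B          G          J
  init        0.1143       1.45      3.322      2.349
  Δ          0.02083  -0.006943   -0.01389  -0.006943
  eq          0.1351      1.443      3.308      2.342
  solve Keq expr → x = -0.006943; check Q = 1.4990e+04

Direction: reverse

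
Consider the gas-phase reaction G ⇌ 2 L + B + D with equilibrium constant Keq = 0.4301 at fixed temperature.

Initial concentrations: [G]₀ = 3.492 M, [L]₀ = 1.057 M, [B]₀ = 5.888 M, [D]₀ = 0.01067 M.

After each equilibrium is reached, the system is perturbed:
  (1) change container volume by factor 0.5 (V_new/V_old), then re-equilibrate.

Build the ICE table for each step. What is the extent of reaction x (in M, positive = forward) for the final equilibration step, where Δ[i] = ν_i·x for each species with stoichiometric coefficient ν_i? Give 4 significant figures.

x = -0.2251 M

Q₀ = 0.0201 vs Keq = 0.4301 ⇒ Q<K, forward
Step 1:
                    G           L           B           D
  I             3.492       1.057       5.888     0.01067
  C           -0.1286      0.2571      0.1286      0.1286
  E             3.363       1.314       6.017      0.1392
  solve Keq expr → x = 0.1286; check Q = 0.4301
Then change container volume by factor 0.5 (V_new/V_old).
Step 2:
                    G           L           B           D
  I             6.727       2.628       12.03      0.2785
  C            0.2251     -0.4502     -0.2251     -0.2251
  E             6.952       2.178       11.81     0.05338
  solve Keq expr → x = -0.2251; check Q = 0.4301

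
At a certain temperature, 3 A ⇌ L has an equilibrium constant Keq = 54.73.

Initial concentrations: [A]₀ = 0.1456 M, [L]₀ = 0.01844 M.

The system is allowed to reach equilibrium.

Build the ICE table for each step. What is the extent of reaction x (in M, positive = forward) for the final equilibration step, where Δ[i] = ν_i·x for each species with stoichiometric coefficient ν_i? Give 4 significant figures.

Q₀ = 5.974 vs Keq = 54.73 ⇒ Q<K, forward
Step 1:
                  A         L
  init       0.1456   0.01844
  Δ        -0.05739   0.01913
  eq        0.08821   0.03757
  solve Keq expr → x = 0.01913; check Q = 54.73

x = 0.01913 M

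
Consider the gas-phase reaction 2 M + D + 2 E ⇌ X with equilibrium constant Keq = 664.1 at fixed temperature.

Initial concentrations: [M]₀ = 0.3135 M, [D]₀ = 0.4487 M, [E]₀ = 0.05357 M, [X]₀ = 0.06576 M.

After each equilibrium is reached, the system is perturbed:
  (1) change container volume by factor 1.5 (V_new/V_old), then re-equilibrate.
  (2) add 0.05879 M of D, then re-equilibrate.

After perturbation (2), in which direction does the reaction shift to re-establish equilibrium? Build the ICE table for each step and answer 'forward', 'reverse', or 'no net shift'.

Q₀ = 519.6 vs Keq = 664.1 ⇒ Q<K, forward
Step 1:
                  M         D         E         X
  I          0.3135    0.4487   0.05357   0.06576
  C       -0.004541  -0.00227 -0.004541   0.00227
  E           0.309    0.4464   0.04903   0.06803
  solve Keq expr → x = 0.00227; check Q = 664.1
Then change container volume by factor 1.5 (V_new/V_old).
Step 2:
                  M         D         E         X
  I           0.206    0.2976   0.03269   0.04535
  C         0.02323   0.01162   0.02323  -0.01162
  E          0.2292    0.3092   0.05592   0.03374
  solve Keq expr → x = -0.01162; check Q = 664.1
Then add 0.05879 M of D.
Step 3:
                  M         D         E         X
  I          0.2292     0.368   0.05592   0.03374
  C       -0.002836 -0.001418 -0.002836  0.001418
  E          0.2264    0.3666   0.05308   0.03516
  solve Keq expr → x = 0.001418; check Q = 664.1

Direction: forward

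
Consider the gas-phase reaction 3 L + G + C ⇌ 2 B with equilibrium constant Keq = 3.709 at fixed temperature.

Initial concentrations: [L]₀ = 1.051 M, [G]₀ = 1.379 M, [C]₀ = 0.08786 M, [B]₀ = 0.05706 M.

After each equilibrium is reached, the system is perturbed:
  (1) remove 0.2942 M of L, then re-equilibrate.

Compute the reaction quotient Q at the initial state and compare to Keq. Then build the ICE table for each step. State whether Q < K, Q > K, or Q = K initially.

Q₀ = 0.02315 vs Keq = 3.709 ⇒ Q<K, forward
Step 1:
                   L          G          C          B
  I            1.051      1.379    0.08786    0.05706
  C          -0.2192   -0.07305   -0.07305     0.1461
  E           0.8318      1.306    0.01481     0.2032
  solve Keq expr → x = 0.07305; check Q = 3.709
Then remove 0.2942 M of L.
Step 2:
                   L          G          C          B
  I           0.5376      1.306    0.01481     0.2032
  C          0.04655    0.01552    0.01552   -0.03103
  E           0.5842      1.321    0.03032     0.1721
  solve Keq expr → x = -0.01552; check Q = 3.709

Q₀ = 0.02315; Q < K (proceeds forward)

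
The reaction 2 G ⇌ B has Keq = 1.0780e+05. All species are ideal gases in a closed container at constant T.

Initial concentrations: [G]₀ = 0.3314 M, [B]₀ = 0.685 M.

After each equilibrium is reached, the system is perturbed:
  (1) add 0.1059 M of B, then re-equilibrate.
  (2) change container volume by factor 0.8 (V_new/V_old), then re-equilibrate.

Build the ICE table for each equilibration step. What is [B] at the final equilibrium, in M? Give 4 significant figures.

Q₀ = 6.237 vs Keq = 1.0780e+05 ⇒ Q<K, forward
Step 1:
                  G         B
  Initial    0.3314     0.685
  Change    -0.3286    0.1643
  Equil    0.002807    0.8493
  solve Keq expr → x = 0.1643; check Q = 1.0780e+05
Then add 0.1059 M of B.
Step 2:
                  G         B
  Initial  0.002807    0.9552
  Change  1.6972e-04 -8.4862e-05
  Equil    0.002977    0.9551
  solve Keq expr → x = -8.4862e-05; check Q = 1.0780e+05
Then change container volume by factor 0.8 (V_new/V_old).
Step 3:
                  G         B
  Initial  0.003721     1.194
  Change  -3.9253e-04 1.9627e-04
  Equil    0.003328     1.194
  solve Keq expr → x = 1.9627e-04; check Q = 1.0780e+05

[B]_eq = 1.194 M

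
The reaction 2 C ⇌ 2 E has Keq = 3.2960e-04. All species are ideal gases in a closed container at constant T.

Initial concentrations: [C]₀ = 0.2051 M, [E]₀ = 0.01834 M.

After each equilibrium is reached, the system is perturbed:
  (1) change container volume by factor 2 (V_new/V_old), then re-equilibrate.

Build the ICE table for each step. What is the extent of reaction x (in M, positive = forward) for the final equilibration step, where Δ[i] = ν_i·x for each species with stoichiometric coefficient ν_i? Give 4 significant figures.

x = 0 M

Q₀ = 0.007996 vs Keq = 3.2960e-04 ⇒ Q>K, reverse
Step 1:
                  C         E
  init       0.2051   0.01834
  Δ         0.01436  -0.01436
  eq         0.2195  0.003984
  solve Keq expr → x = -0.007178; check Q = 3.2960e-04
Then change container volume by factor 2 (V_new/V_old).
Step 2:
                  C         E
  init       0.1097  0.001992
  Δ               0         0
  eq         0.1097  0.001992
  solve Keq expr → x = 0; check Q = 3.2960e-04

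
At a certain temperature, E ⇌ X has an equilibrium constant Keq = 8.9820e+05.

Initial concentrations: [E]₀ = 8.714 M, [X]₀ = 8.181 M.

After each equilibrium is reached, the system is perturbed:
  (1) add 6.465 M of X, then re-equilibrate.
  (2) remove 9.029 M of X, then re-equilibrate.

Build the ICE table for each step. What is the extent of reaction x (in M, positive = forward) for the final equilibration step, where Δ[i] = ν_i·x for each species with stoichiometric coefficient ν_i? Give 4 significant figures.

Q₀ = 0.9388 vs Keq = 8.9820e+05 ⇒ Q<K, forward
Step 1:
                   E          X
  Initial      8.714      8.181
  Change      -8.714      8.714
  Equil   1.8810e-05      16.89
  solve Keq expr → x = 8.714; check Q = 8.9820e+05
Then add 6.465 M of X.
Step 2:
                   E          X
  Initial 1.8810e-05      23.36
  Change  7.1977e-06 -7.1977e-06
  Equil   2.6008e-05      23.36
  solve Keq expr → x = -7.1977e-06; check Q = 8.9820e+05
Then remove 9.029 M of X.
Step 3:
                   E          X
  Initial 2.6008e-05      14.33
  Change  -1.0052e-05 1.0052e-05
  Equil   1.5955e-05      14.33
  solve Keq expr → x = 1.0052e-05; check Q = 8.9820e+05

x = 1.0052e-05 M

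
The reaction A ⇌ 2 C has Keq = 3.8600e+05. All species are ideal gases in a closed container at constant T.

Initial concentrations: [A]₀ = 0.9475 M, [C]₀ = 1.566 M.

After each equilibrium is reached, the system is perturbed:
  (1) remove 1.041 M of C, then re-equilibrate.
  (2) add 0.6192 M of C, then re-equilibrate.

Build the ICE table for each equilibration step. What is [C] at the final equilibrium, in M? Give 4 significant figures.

[C]_eq = 3.039 M

Q₀ = 2.588 vs Keq = 3.8600e+05 ⇒ Q<K, forward
Step 1:
                    A           C
  init         0.9475       1.566
  Δ           -0.9475       1.895
  eq       3.1031e-05       3.461
  solve Keq expr → x = 0.9475; check Q = 3.8600e+05
Then remove 1.041 M of C.
Step 2:
                    A           C
  init     3.1031e-05        2.42
  Δ       -1.5860e-05  3.1719e-05
  eq       1.5172e-05        2.42
  solve Keq expr → x = 1.5860e-05; check Q = 3.8600e+05
Then add 0.6192 M of C.
Step 3:
                    A           C
  init     1.5172e-05       3.039
  Δ        8.7570e-06 -1.7514e-05
  eq       2.3929e-05       3.039
  solve Keq expr → x = -8.7570e-06; check Q = 3.8600e+05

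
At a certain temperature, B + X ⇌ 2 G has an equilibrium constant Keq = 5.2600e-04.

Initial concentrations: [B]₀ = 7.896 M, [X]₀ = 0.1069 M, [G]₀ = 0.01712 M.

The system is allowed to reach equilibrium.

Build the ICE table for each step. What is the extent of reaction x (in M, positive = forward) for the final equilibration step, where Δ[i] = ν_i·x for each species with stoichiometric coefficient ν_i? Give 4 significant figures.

Q₀ = 3.4723e-04 vs Keq = 5.2600e-04 ⇒ Q<K, forward
Step 1:
                   B          X          G
  I            7.896     0.1069    0.01712
  C        -0.001881  -0.001881   0.003762
  E            7.894      0.105    0.02088
  solve Keq expr → x = 0.001881; check Q = 5.2600e-04

x = 0.001881 M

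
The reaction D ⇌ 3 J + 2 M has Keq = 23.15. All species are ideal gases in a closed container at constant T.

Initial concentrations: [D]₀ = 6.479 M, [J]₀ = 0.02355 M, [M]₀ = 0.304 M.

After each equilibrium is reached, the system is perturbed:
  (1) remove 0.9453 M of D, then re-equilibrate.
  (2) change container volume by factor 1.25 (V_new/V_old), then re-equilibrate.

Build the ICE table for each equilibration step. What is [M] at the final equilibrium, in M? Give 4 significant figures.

Q₀ = 1.8630e-07 vs Keq = 23.15 ⇒ Q<K, forward
Step 1:
                   D          J          M
  Initial      6.479    0.02355      0.304
  Change     -0.9706      2.912      1.941
  Equil        5.508      2.935      2.245
  solve Keq expr → x = 0.9706; check Q = 23.15
Then remove 0.9453 M of D.
Step 2:
                   D          J          M
  Initial      4.563      2.935      2.245
  Change     0.03653    -0.1096   -0.07306
  Equil          4.6      2.826      2.172
  solve Keq expr → x = -0.03653; check Q = 23.15
Then change container volume by factor 1.25 (V_new/V_old).
Step 3:
                   D          J          M
  Initial       3.68      2.261      1.738
  Change     -0.1478     0.4435     0.2956
  Equil        3.532      2.704      2.033
  solve Keq expr → x = 0.1478; check Q = 23.15

[M]_eq = 2.033 M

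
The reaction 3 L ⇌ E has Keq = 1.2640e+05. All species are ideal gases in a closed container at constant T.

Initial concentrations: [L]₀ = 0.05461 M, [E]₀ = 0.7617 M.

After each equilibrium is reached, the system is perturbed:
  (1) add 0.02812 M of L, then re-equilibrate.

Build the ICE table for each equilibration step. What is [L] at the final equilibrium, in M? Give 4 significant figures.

[L]_eq = 0.01837 M

Q₀ = 4677 vs Keq = 1.2640e+05 ⇒ Q<K, forward
Step 1:
                   L          E
  I          0.05461     0.7617
  C         -0.03632    0.01211
  E          0.01829     0.7738
  solve Keq expr → x = 0.01211; check Q = 1.2640e+05
Then add 0.02812 M of L.
Step 2:
                   L          E
  I          0.04641     0.7738
  C         -0.02805   0.009349
  E          0.01837     0.7832
  solve Keq expr → x = 0.009349; check Q = 1.2640e+05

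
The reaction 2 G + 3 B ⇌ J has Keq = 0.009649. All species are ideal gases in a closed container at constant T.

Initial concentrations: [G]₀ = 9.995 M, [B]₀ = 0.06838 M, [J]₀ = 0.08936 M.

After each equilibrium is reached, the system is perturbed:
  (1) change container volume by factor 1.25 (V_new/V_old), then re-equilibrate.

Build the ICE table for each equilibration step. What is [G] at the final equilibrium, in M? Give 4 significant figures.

[G]_eq = 8.121 M

Q₀ = 2.798 vs Keq = 0.009649 ⇒ Q>K, reverse
Step 1:
                   G          B          J
  Initial      9.995    0.06838    0.08936
  Change      0.1376     0.2064    -0.0688
  Equil        10.13     0.2748    0.02056
  solve Keq expr → x = -0.0688; check Q = 0.009649
Then change container volume by factor 1.25 (V_new/V_old).
Step 2:
                   G          B          J
  Initial      8.106     0.2198    0.01644
  Change     0.01483    0.02225  -0.007417
  Equil        8.121     0.2421   0.009028
  solve Keq expr → x = -0.007417; check Q = 0.009649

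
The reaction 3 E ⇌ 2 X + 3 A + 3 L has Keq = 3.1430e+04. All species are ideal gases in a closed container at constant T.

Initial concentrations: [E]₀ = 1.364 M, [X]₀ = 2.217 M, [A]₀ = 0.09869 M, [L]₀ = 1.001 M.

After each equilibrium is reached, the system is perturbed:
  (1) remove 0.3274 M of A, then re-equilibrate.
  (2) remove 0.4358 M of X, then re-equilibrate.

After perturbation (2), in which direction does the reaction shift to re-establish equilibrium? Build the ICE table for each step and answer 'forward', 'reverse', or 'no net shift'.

Direction: forward

Q₀ = 0.001867 vs Keq = 3.1430e+04 ⇒ Q<K, forward
Step 1:
                    E           X           A           L
  I             1.364       2.217     0.09869       1.001
  C             -1.18      0.7867        1.18        1.18
  E             0.184       3.004       1.279       2.181
  solve Keq expr → x = 0.3933; check Q = 3.1430e+04
Then remove 0.3274 M of A.
Step 2:
                    E           X           A           L
  I             0.184       3.004      0.9513       2.181
  C          -0.03828     0.02552     0.03828     0.03828
  E            0.1457       3.029      0.9896       2.219
  solve Keq expr → x = 0.01276; check Q = 3.1430e+04
Then remove 0.4358 M of X.
Step 3:
                    E           X           A           L
  I            0.1457       2.593      0.9896       2.219
  C          -0.01179    0.007861     0.01179     0.01179
  E            0.1339       2.601       1.001       2.231
  solve Keq expr → x = 0.00393; check Q = 3.1430e+04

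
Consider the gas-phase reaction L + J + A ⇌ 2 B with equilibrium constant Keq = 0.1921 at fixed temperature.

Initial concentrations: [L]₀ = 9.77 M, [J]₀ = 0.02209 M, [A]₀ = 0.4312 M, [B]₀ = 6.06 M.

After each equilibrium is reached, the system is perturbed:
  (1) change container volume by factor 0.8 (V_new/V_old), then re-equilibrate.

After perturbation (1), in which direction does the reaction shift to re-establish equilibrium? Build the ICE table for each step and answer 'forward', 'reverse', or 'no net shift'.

Q₀ = 394.6 vs Keq = 0.1921 ⇒ Q>K, reverse
Step 1:
                  L         J         A         B
  init         9.77   0.02209    0.4312      6.06
  Δ           1.649     1.649     1.649    -3.298
  eq          11.42     1.671      2.08     2.762
  solve Keq expr → x = -1.649; check Q = 0.1921
Then change container volume by factor 0.8 (V_new/V_old).
Step 2:
                  L         J         A         B
  init        14.27     2.089       2.6     3.452
  Δ         -0.1074   -0.1074   -0.1074    0.2147
  eq          14.17     1.982     2.493     3.667
  solve Keq expr → x = 0.1074; check Q = 0.1921

Direction: forward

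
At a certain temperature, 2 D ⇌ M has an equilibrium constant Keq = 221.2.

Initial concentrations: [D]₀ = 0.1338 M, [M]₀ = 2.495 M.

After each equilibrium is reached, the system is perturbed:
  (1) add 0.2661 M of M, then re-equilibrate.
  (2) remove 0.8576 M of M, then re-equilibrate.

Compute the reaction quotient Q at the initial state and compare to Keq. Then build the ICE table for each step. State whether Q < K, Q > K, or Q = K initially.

Q₀ = 139.4; Q < K (proceeds forward)

Q₀ = 139.4 vs Keq = 221.2 ⇒ Q<K, forward
Step 1:
                  D         M
  init       0.1338     2.495
  Δ        -0.02731   0.01365
  eq         0.1065     2.509
  solve Keq expr → x = 0.01365; check Q = 221.2
Then add 0.2661 M of M.
Step 2:
                  D         M
  init       0.1065     2.775
  Δ        0.005451 -0.002725
  eq         0.1119     2.772
  solve Keq expr → x = -0.002725; check Q = 221.2
Then remove 0.8576 M of M.
Step 3:
                  D         M
  init       0.1119     1.914
  Δ        -0.01869  0.009344
  eq        0.09326     1.924
  solve Keq expr → x = 0.009344; check Q = 221.2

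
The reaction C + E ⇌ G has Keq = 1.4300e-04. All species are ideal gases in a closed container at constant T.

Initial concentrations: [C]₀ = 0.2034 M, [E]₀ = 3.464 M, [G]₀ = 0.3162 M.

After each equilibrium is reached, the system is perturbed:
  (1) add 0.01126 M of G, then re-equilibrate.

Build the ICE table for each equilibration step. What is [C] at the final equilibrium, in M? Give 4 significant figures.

Q₀ = 0.4488 vs Keq = 1.4300e-04 ⇒ Q>K, reverse
Step 1:
                   C          E          G
  init        0.2034      3.464     0.3162
  Δ           0.3159     0.3159    -0.3159
  eq          0.5193       3.78 2.8071e-04
  solve Keq expr → x = -0.3159; check Q = 1.4300e-04
Then add 0.01126 M of G.
Step 2:
                   C          E          G
  init        0.5193       3.78    0.01154
  Δ          0.01125    0.01125   -0.01125
  eq          0.5306      3.791 2.8764e-04
  solve Keq expr → x = -0.01125; check Q = 1.4300e-04

[C]_eq = 0.5306 M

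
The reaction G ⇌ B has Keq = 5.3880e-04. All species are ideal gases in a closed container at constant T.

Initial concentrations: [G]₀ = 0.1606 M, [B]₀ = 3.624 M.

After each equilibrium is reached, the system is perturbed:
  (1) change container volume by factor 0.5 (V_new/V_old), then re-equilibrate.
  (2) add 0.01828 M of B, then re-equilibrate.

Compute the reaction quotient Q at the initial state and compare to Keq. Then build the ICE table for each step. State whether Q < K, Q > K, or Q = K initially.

Q₀ = 22.57; Q > K (proceeds reverse)

Q₀ = 22.57 vs Keq = 5.3880e-04 ⇒ Q>K, reverse
Step 1:
                    G           B
  init         0.1606       3.624
  Δ             3.622      -3.622
  eq            3.783    0.002038
  solve Keq expr → x = -3.622; check Q = 5.3880e-04
Then change container volume by factor 0.5 (V_new/V_old).
Step 2:
                    G           B
  init          7.565    0.004076
  Δ                 0           0
  eq            7.565    0.004076
  solve Keq expr → x = 0; check Q = 5.3880e-04
Then add 0.01828 M of B.
Step 3:
                    G           B
  init          7.565     0.02236
  Δ           0.01827    -0.01827
  eq            7.583    0.004086
  solve Keq expr → x = -0.01827; check Q = 5.3880e-04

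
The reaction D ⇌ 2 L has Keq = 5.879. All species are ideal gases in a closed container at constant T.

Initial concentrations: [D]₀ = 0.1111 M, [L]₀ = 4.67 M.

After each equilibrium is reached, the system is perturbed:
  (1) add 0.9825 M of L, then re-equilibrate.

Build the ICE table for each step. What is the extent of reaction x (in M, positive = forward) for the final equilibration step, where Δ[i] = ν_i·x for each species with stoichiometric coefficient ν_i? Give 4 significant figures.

Q₀ = 196.3 vs Keq = 5.879 ⇒ Q>K, reverse
Step 1:
                   D          L
  init        0.1111       4.67
  Δ            1.036     -2.073
  eq           1.147      2.597
  solve Keq expr → x = -1.036; check Q = 5.879
Then add 0.9825 M of L.
Step 2:
                   D          L
  init         1.147       3.58
  Δ           0.3209    -0.6417
  eq           1.468      2.938
  solve Keq expr → x = -0.3209; check Q = 5.879

x = -0.3209 M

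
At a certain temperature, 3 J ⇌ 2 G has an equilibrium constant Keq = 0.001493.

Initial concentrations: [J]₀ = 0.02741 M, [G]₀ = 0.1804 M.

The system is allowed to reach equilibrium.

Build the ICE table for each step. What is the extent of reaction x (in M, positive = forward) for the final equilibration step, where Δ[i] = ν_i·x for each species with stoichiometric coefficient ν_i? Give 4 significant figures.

Q₀ = 1580 vs Keq = 0.001493 ⇒ Q>K, reverse
Step 1:
                    J           G
  init        0.02741      0.1804
  Δ            0.2616     -0.1744
  eq            0.289    0.006003
  solve Keq expr → x = -0.0872; check Q = 0.001493

x = -0.0872 M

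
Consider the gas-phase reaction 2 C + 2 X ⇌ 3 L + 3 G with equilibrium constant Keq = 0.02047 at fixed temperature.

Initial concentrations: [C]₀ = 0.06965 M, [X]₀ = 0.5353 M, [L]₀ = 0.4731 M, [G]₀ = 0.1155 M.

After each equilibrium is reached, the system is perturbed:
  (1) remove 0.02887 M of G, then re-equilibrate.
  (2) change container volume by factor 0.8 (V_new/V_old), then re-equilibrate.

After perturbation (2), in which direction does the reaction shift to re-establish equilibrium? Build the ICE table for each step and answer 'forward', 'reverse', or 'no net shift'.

Q₀ = 0.1174 vs Keq = 0.02047 ⇒ Q>K, reverse
Step 1:
                   C          X          L          G
  I          0.06965     0.5353     0.4731     0.1155
  C          0.02078    0.02078   -0.03117   -0.03117
  E          0.09043     0.5561     0.4419    0.08433
  solve Keq expr → x = -0.01039; check Q = 0.02047
Then remove 0.02887 M of G.
Step 2:
                   C          X          L          G
  I          0.09043     0.5561     0.4419    0.05546
  C         -0.01166   -0.01166    0.01749    0.01749
  E          0.07877     0.5444     0.4594    0.07295
  solve Keq expr → x = 0.00583; check Q = 0.02047
Then change container volume by factor 0.8 (V_new/V_old).
Step 3:
                   C          X          L          G
  I          0.09846     0.6805     0.5743    0.09119
  C         0.005424   0.005424  -0.008136  -0.008136
  E           0.1039     0.6859     0.5661    0.08305
  solve Keq expr → x = -0.002712; check Q = 0.02047

Direction: reverse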